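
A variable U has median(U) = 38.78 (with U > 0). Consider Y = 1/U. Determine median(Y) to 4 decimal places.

median(Y) = 0.0258

1/U is monotone on this domain, so median(Y) = 1/(38.78) ≈ 0.0258.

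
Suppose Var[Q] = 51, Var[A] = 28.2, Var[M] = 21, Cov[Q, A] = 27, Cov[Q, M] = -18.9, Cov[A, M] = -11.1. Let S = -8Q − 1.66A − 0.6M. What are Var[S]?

Var[S] = 3862.83672

Var[S] = a²·Var[Q] + b²·Var[A] + c²·Var[M] + 2ab·Cov[Q, A] + 2ac·Cov[Q, M] + 2bc·Cov[A, M], with a = -8, b = -1.66, c = -0.6.
= 3264 + 77.70792 + 7.56 + 717.12 + (-181.44) + (-22.1112)
= 3862.83672.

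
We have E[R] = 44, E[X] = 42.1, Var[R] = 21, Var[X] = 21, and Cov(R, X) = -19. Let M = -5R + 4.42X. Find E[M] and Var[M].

E[M] = -33.918, Var[M] = 1775.0644

E[M] = (-5)·E[R] + 4.42·E[X] = (-5)·44 + 4.42·42.1 = -33.918.
Var[M] = a²·Var[R] + b²·Var[X] + 2ab·Cov(R, X) with a = -5, b = 4.42.
= (-5)²·21 + 4.42²·21 + 2·(-5)·4.42·(-19)
= 525 + 410.2644 + 839.8 = 1775.0644.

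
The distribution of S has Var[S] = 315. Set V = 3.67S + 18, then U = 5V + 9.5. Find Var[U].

Var[U] = 106067.5875

Var[V] = 3.67²·315 = 4242.7035.
Var[U] = 5²·4242.7035 = 106067.5875.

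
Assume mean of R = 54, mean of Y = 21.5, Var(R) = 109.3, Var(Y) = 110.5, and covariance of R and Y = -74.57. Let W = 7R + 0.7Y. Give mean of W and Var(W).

mean of W = 7·mean of R + 0.7·mean of Y = 7·54 + 0.7·21.5 = 393.05.
Var(W) = a²·Var(R) + b²·Var(Y) + 2ab·covariance of R and Y with a = 7, b = 0.7.
= 7²·109.3 + 0.7²·110.5 + 2·7·0.7·(-74.57)
= 5355.7 + 54.145 + (-730.786) = 4679.059.

mean of W = 393.05, Var(W) = 4679.059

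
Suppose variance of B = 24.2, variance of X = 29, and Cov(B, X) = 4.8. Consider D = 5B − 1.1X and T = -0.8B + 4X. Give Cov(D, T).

By bilinearity, Cov(D, T) = ac·variance of B + bd·variance of X + (ad+bc)·Cov(B, X), with a=5, b=-1.1, c=-0.8, d=4.
ac·variance of B = 5·(-0.8)·24.2 = -96.8
bd·variance of X = (-1.1)·4·29 = -127.6
(ad+bc)·Cov(B, X) = (20.88)·4.8 = 100.224
Cov(D, T) = -96.8 + (-127.6) + 100.224 = -124.176.

Cov(D, T) = -124.176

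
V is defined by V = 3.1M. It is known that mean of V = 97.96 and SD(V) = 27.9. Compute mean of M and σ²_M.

mean of M = 31.6, σ²_M = 81

From V = 3.1M: mean of V = a·mean of M + b, so mean of M = (mean of V − b)/a = (97.96 − 0)/3.1 = 31.6.
σ²_V = 27.9² = 778.41.
σ²_V = a²·σ²_M, so σ²_M = 778.41/3.1² = 81.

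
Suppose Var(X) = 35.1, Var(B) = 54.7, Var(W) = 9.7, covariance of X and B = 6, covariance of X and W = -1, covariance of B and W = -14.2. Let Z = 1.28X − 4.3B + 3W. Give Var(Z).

Var(Z) = 1448.84284

Var(Z) = a²·Var(X) + b²·Var(B) + c²·Var(W) + 2ab·covariance of X and B + 2ac·covariance of X and W + 2bc·covariance of B and W, with a = 1.28, b = -4.3, c = 3.
= 57.50784 + 1011.403 + 87.3 + (-66.048) + (-7.68) + 366.36
= 1448.84284.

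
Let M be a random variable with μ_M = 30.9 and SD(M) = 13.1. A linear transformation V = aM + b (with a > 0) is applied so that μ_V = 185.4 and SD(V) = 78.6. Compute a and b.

a = 6, b = 0

SD(V) = a·SD(M) (a > 0), so a = 78.6/13.1 = 6.
μ_V = a·μ_M + b, so b = 185.4 − 6·30.9 = 0.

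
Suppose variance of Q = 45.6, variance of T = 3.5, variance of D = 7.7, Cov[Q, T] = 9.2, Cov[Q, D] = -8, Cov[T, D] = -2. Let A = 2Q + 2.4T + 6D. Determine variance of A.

variance of A = a²·variance of Q + b²·variance of T + c²·variance of D + 2ab·Cov[Q, T] + 2ac·Cov[Q, D] + 2bc·Cov[T, D], with a = 2, b = 2.4, c = 6.
= 182.4 + 20.16 + 277.2 + 88.32 + (-192) + (-57.6)
= 318.48.

variance of A = 318.48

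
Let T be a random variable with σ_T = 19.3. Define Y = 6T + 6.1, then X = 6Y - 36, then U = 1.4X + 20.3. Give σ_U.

σ_U = 972.72

σ_Y = |6|·19.3 = 115.8.
σ_X = |6|·115.8 = 694.8.
σ_U = |1.4|·694.8 = 972.72.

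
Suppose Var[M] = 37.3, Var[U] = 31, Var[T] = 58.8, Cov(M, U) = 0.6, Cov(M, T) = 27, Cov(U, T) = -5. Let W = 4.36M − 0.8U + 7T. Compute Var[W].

Var[W] = 5309.99248

Var[W] = a²·Var[M] + b²·Var[U] + c²·Var[T] + 2ab·Cov(M, U) + 2ac·Cov(M, T) + 2bc·Cov(U, T), with a = 4.36, b = -0.8, c = 7.
= 709.05808 + 19.84 + 2881.2 + (-4.1856) + 1648.08 + 56
= 5309.99248.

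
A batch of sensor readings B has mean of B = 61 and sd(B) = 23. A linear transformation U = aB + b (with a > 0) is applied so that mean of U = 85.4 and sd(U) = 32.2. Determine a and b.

a = 1.4, b = 0

sd(U) = a·sd(B) (a > 0), so a = 32.2/23 = 1.4.
mean of U = a·mean of B + b, so b = 85.4 − 1.4·61 = 0.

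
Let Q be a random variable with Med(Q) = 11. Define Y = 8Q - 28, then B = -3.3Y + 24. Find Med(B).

Med(B) = -174

Med(Y) = 8·11 + (-28) = 60.
Med(B) = (-3.3)·60 + 24 = -174.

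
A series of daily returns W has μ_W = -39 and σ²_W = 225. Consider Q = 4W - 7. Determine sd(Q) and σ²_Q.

sd(Q) = 60, σ²_Q = 3600

Q = 4W - 7 is linear with a = 4, b = -7.
sd(W) = √225 = 15.
sd(Q) = |a|·sd(W) = |4|·15 = 60.
σ²_Q = a²·σ²_W = 4²·225 = 3600 (the additive constant -7 does not affect variance).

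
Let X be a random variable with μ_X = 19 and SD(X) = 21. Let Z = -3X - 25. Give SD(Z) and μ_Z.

Z = -3X - 25 is linear with a = -3, b = -25.
SD(Z) = |a|·SD(X) = |-3|·21 = 63.
μ_Z = a·μ_X + b = (-3)·19 + (-25) = -82.

SD(Z) = 63, μ_Z = -82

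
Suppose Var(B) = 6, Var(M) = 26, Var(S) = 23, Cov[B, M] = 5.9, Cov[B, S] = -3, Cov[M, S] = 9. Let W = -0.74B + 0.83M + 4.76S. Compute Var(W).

Var(W) = a²·Var(B) + b²·Var(M) + c²·Var(S) + 2ab·Cov[B, M] + 2ac·Cov[B, S] + 2bc·Cov[M, S], with a = -0.74, b = 0.83, c = 4.76.
= 3.2856 + 17.9114 + 521.1248 + (-7.24756) + 21.1344 + 71.1144
= 627.32304.

Var(W) = 627.32304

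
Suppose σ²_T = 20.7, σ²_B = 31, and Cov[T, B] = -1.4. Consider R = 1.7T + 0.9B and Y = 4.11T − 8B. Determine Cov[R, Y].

Cov[R, Y] = -64.7077

By bilinearity, Cov[R, Y] = ac·σ²_T + bd·σ²_B + (ad+bc)·Cov[T, B], with a=1.7, b=0.9, c=4.11, d=-8.
ac·σ²_T = 1.7·4.11·20.7 = 144.6309
bd·σ²_B = 0.9·(-8)·31 = -223.2
(ad+bc)·Cov[T, B] = (-9.901)·(-1.4) = 13.8614
Cov[R, Y] = 144.6309 + (-223.2) + 13.8614 = -64.7077.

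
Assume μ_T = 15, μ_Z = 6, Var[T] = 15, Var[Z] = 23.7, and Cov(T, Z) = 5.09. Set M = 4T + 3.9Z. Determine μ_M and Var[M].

μ_M = 4·μ_T + 3.9·μ_Z = 4·15 + 3.9·6 = 83.4.
Var[M] = a²·Var[T] + b²·Var[Z] + 2ab·Cov(T, Z) with a = 4, b = 3.9.
= 4²·15 + 3.9²·23.7 + 2·4·3.9·5.09
= 240 + 360.477 + 158.808 = 759.285.

μ_M = 83.4, Var[M] = 759.285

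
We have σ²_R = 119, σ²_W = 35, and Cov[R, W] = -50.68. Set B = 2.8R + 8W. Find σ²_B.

σ²_B = 902.496

σ²_B = a²·σ²_R + b²·σ²_W + 2ab·Cov[R, W] with a = 2.8, b = 8.
= 2.8²·119 + 8²·35 + 2·2.8·8·(-50.68)
= 932.96 + 2240 + (-2270.464) = 902.496.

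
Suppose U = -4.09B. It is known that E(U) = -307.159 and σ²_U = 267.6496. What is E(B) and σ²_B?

From U = -4.09B: E(U) = a·E(B) + b, so E(B) = (E(U) − b)/a = (-307.159 − 0)/(-4.09) = 75.1.
σ²_U = a²·σ²_B, so σ²_B = 267.6496/(-4.09)² = 16.

E(B) = 75.1, σ²_B = 16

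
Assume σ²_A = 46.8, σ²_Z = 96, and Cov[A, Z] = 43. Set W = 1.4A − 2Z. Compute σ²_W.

σ²_W = 234.928

σ²_W = a²·σ²_A + b²·σ²_Z + 2ab·Cov[A, Z] with a = 1.4, b = -2.
= 1.4²·46.8 + (-2)²·96 + 2·1.4·(-2)·43
= 91.728 + 384 + (-240.8) = 234.928.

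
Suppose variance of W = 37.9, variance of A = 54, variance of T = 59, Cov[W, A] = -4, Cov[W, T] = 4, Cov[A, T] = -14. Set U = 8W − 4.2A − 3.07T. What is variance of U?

variance of U = 3645.5171

variance of U = a²·variance of W + b²·variance of A + c²·variance of T + 2ab·Cov[W, A] + 2ac·Cov[W, T] + 2bc·Cov[A, T], with a = 8, b = -4.2, c = -3.07.
= 2425.6 + 952.56 + 556.0691 + 268.8 + (-196.48) + (-361.032)
= 3645.5171.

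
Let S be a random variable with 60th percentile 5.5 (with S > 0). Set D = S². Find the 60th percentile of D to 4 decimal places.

60th percentile of D = 30.25

S² is increasing, so P_{60}(D) = g(P_{60}(S)) = 30.25.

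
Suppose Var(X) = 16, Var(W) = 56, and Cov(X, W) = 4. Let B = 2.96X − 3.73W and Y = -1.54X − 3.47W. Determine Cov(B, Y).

Cov(B, Y) = 633.7712

By bilinearity, Cov(B, Y) = ac·Var(X) + bd·Var(W) + (ad+bc)·Cov(X, W), with a=2.96, b=-3.73, c=-1.54, d=-3.47.
ac·Var(X) = 2.96·(-1.54)·16 = -72.9344
bd·Var(W) = (-3.73)·(-3.47)·56 = 724.8136
(ad+bc)·Cov(X, W) = (-4.527)·4 = -18.108
Cov(B, Y) = -72.9344 + 724.8136 + (-18.108) = 633.7712.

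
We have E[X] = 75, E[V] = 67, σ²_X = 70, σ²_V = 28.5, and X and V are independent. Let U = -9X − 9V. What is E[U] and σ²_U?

E[U] = -1278, σ²_U = 7978.5

E[U] = (-9)·E[X] + (-9)·E[V] = (-9)·75 + (-9)·67 = -1278.
σ²_U = a²·σ²_X + b²·σ²_V + 2ab·Cov[X, V] with a = -9, b = -9.
Independence gives Cov[X, V] = 0.
= (-9)²·70 + (-9)²·28.5 + 2·(-9)·(-9)·0
= 5670 + 2308.5 + 0 = 7978.5.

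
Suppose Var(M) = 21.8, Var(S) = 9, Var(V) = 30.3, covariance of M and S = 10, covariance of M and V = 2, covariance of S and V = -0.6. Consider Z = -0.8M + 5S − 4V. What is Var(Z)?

Var(Z) = 680.552

Var(Z) = a²·Var(M) + b²·Var(S) + c²·Var(V) + 2ab·covariance of M and S + 2ac·covariance of M and V + 2bc·covariance of S and V, with a = -0.8, b = 5, c = -4.
= 13.952 + 225 + 484.8 + (-80) + 12.8 + 24
= 680.552.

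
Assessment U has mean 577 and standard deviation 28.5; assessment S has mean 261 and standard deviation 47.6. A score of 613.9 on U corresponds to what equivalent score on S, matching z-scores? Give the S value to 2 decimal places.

z = (613.9 − 577)/28.5 ≈ 1.2947.
S = 261 + z·47.6 = 261 + (613.9 − 577)·47.6/28.5 ≈ 322.63.

S = 322.63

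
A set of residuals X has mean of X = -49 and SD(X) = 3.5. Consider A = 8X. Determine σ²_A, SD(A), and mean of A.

A = 8X is linear with a = 8, b = 0.
σ²_X = 3.5² = 12.25.
σ²_A = a²·σ²_X = 8²·12.25 = 784.
SD(A) = |a|·SD(X) = |8|·3.5 = 28.
mean of A = a·mean of X + b = 8·(-49) = -392.

σ²_A = 784, SD(A) = 28, mean of A = -392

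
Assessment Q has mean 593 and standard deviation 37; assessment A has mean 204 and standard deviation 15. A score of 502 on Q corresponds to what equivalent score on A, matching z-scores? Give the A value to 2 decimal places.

z = (502 − 593)/37 ≈ -2.4595.
A = 204 + z·15 = 204 + (502 − 593)·15/37 ≈ 167.11.

A = 167.11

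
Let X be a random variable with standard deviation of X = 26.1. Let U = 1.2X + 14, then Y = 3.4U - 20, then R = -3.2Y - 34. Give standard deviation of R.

standard deviation of U = |1.2|·26.1 = 31.32.
standard deviation of Y = |3.4|·31.32 = 106.488.
standard deviation of R = |-3.2|·106.488 = 340.7616.

standard deviation of R = 340.7616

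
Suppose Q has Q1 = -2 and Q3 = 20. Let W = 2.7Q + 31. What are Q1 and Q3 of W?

a = 2.7 > 0: Q1(W) = a·Q1(Q)+b = 25.6, Q3(W) = a·Q3(Q)+b = 85.

Q1(W) = 25.6, Q3(W) = 85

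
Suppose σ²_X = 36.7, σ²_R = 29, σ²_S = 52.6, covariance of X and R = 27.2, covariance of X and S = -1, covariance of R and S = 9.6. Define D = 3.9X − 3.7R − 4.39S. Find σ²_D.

σ²_D = a²·σ²_X + b²·σ²_R + c²·σ²_S + 2ab·covariance of X and R + 2ac·covariance of X and S + 2bc·covariance of R and S, with a = 3.9, b = -3.7, c = -4.39.
= 558.207 + 397.01 + 1013.71246 + (-784.992) + 34.242 + 311.8656
= 1530.04506.

σ²_D = 1530.04506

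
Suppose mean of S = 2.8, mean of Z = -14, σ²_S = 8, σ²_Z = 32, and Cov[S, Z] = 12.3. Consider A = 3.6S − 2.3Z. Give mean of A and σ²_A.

mean of A = 42.28, σ²_A = 69.272

mean of A = 3.6·mean of S + (-2.3)·mean of Z = 3.6·2.8 + (-2.3)·(-14) = 42.28.
σ²_A = a²·σ²_S + b²·σ²_Z + 2ab·Cov[S, Z] with a = 3.6, b = -2.3.
= 3.6²·8 + (-2.3)²·32 + 2·3.6·(-2.3)·12.3
= 103.68 + 169.28 + (-203.688) = 69.272.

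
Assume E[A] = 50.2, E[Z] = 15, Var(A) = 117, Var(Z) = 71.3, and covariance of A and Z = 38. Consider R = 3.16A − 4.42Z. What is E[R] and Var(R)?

E[R] = 3.16·E[A] + (-4.42)·E[Z] = 3.16·50.2 + (-4.42)·15 = 92.332.
Var(R) = a²·Var(A) + b²·Var(Z) + 2ab·covariance of A and Z with a = 3.16, b = -4.42.
= 3.16²·117 + (-4.42)²·71.3 + 2·3.16·(-4.42)·38
= 1168.3152 + 1392.94532 + (-1061.5072) = 1499.75332.

E[R] = 92.332, Var(R) = 1499.75332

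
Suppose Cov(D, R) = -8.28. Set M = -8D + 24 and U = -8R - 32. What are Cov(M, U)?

Cov(M, U) = a·c·Cov(D, R) = (-8)·(-8)·(-8.28) = -529.92. Additive constants drop out.

Cov(M, U) = -529.92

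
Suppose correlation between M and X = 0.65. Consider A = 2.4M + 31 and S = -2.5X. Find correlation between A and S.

Linear rescalings preserve |correlation|; the slopes 2.4 and -2.5 have opposite signs, so the correlation flips sign: correlation between A and S = −correlation between M and X = -0.65.

correlation between A and S = -0.65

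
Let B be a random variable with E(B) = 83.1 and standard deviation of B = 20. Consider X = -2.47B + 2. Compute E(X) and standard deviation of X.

X = -2.47B + 2 is linear with a = -2.47, b = 2.
E(X) = a·E(B) + b = (-2.47)·83.1 + 2 = -203.257.
standard deviation of X = |a|·standard deviation of B = |-2.47|·20 = 49.4.

E(X) = -203.257, standard deviation of X = 49.4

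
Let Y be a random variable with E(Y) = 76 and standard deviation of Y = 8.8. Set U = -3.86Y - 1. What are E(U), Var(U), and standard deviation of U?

U = -3.86Y - 1 is linear with a = -3.86, b = -1.
E(U) = a·E(Y) + b = (-3.86)·76 + (-1) = -294.36.
Var(Y) = 8.8² = 77.44.
Var(U) = a²·Var(Y) = (-3.86)²·77.44 = 1153.825024 (the additive constant -1 does not affect variance).
standard deviation of U = |a|·standard deviation of Y = |-3.86|·8.8 = 33.968.

E(U) = -294.36, Var(U) = 1153.825024, standard deviation of U = 33.968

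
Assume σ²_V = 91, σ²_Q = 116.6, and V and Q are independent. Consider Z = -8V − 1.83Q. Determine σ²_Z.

σ²_Z = a²·σ²_V + b²·σ²_Q + 2ab·Cov(V, Q) with a = -8, b = -1.83.
Independence gives Cov(V, Q) = 0.
= (-8)²·91 + (-1.83)²·116.6 + 2·(-8)·(-1.83)·0
= 5824 + 390.48174 + 0 = 6214.48174.

σ²_Z = 6214.48174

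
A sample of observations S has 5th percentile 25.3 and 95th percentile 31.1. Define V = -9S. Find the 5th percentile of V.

Since a = -9 < 0 the transformation is decreasing, reversing order: the 5th percentile of V corresponds to the 95th percentile of S.
So P_{5}(V) = a·P_{95}(S) + b = (-9)·31.1 = -279.9.

5th percentile of V = -279.9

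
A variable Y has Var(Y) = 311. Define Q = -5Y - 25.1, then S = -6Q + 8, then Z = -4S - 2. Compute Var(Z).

Var(Z) = 4478400

Var(Q) = (-5)²·311 = 7775.
Var(S) = (-6)²·7775 = 279900.
Var(Z) = (-4)²·279900 = 4478400.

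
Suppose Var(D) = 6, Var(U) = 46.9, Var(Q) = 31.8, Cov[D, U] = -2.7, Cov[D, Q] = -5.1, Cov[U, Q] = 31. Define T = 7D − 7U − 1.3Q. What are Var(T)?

Var(T) = a²·Var(D) + b²·Var(U) + c²·Var(Q) + 2ab·Cov[D, U] + 2ac·Cov[D, Q] + 2bc·Cov[U, Q], with a = 7, b = -7, c = -1.3.
= 294 + 2298.1 + 53.742 + 264.6 + 92.82 + 564.2
= 3567.462.

Var(T) = 3567.462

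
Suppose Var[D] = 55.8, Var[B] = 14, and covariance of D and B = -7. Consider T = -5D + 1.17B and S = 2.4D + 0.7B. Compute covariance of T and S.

By bilinearity, covariance of T and S = ac·Var[D] + bd·Var[B] + (ad+bc)·covariance of D and B, with a=-5, b=1.17, c=2.4, d=0.7.
ac·Var[D] = (-5)·2.4·55.8 = -669.6
bd·Var[B] = 1.17·0.7·14 = 11.466
(ad+bc)·covariance of D and B = (-0.692)·(-7) = 4.844
covariance of T and S = -669.6 + 11.466 + 4.844 = -653.29.

covariance of T and S = -653.29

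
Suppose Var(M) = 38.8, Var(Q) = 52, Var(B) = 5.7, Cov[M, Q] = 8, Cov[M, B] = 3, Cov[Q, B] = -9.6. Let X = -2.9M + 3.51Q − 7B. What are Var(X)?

Var(X) = a²·Var(M) + b²·Var(Q) + c²·Var(B) + 2ab·Cov[M, Q] + 2ac·Cov[M, B] + 2bc·Cov[Q, B], with a = -2.9, b = 3.51, c = -7.
= 326.308 + 640.6452 + 279.3 + (-162.864) + 121.8 + 471.744
= 1676.9332.

Var(X) = 1676.9332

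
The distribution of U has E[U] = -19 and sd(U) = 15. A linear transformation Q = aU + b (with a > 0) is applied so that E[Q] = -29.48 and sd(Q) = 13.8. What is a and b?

sd(Q) = a·sd(U) (a > 0), so a = 13.8/15 = 0.92.
E[Q] = a·E[U] + b, so b = -29.48 − 0.92·(-19) = -12.

a = 0.92, b = -12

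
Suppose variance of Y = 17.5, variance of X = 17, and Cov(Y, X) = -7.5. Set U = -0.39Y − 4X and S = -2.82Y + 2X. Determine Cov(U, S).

Cov(U, S) = -195.5035

By bilinearity, Cov(U, S) = ac·variance of Y + bd·variance of X + (ad+bc)·Cov(Y, X), with a=-0.39, b=-4, c=-2.82, d=2.
ac·variance of Y = (-0.39)·(-2.82)·17.5 = 19.2465
bd·variance of X = (-4)·2·17 = -136
(ad+bc)·Cov(Y, X) = (10.5)·(-7.5) = -78.75
Cov(U, S) = 19.2465 + (-136) + (-78.75) = -195.5035.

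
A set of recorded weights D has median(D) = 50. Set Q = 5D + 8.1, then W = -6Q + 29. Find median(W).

median(W) = -1519.6

median(Q) = 5·50 + 8.1 = 258.1.
median(W) = (-6)·258.1 + 29 = -1519.6.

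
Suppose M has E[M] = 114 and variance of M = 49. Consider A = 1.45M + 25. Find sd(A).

A = 1.45M + 25 is linear with a = 1.45, b = 25.
sd(M) = √49 = 7.
sd(A) = |a|·sd(M) = |1.45|·7 = 10.15.

sd(A) = 10.15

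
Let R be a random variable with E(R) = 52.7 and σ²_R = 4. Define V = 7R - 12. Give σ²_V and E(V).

σ²_V = 196, E(V) = 356.9

V = 7R - 12 is linear with a = 7, b = -12.
σ²_V = a²·σ²_R = 7²·4 = 196 (the additive constant -12 does not affect variance).
E(V) = a·E(R) + b = 7·52.7 + (-12) = 356.9.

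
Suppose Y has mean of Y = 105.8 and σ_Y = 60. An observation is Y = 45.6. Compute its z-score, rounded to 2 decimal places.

z = -1.00

z = (Y − mean of Y) / σ_Y = (45.6 − 105.8) / 60 ≈ -1.00.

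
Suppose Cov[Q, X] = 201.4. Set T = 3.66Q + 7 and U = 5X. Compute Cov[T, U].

Cov[T, U] = 3685.62

Cov[T, U] = a·c·Cov[Q, X] = 3.66·5·201.4 = 3685.62. Additive constants drop out.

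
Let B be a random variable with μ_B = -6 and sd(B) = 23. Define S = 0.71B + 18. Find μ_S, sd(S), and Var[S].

μ_S = 13.74, sd(S) = 16.33, Var[S] = 266.6689

S = 0.71B + 18 is linear with a = 0.71, b = 18.
μ_S = a·μ_B + b = 0.71·(-6) + 18 = 13.74.
sd(S) = |a|·sd(B) = |0.71|·23 = 16.33.
Var[B] = 23² = 529.
Var[S] = a²·Var[B] = 0.71²·529 = 266.6689 (the additive constant 18 does not affect variance).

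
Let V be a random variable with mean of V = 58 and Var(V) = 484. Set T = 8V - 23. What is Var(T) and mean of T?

T = 8V - 23 is linear with a = 8, b = -23.
Var(T) = a²·Var(V) = 8²·484 = 30976 (the additive constant -23 does not affect variance).
mean of T = a·mean of V + b = 8·58 + (-23) = 441.

Var(T) = 30976, mean of T = 441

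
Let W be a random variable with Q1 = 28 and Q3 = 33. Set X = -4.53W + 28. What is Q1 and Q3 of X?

a = -4.53 < 0 reverses order: Q1(X) comes from Q3(W), Q3(X) from Q1(W).
Q1(X) = (-4.53)·33 + 28 = -121.49; Q3(X) = (-4.53)·28 + 28 = -98.84.

Q1(X) = -121.49, Q3(X) = -98.84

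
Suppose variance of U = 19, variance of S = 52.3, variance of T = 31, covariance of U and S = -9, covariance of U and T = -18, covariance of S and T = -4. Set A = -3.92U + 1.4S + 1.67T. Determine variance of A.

variance of A = a²·variance of U + b²·variance of S + c²·variance of T + 2ab·covariance of U and S + 2ac·covariance of U and T + 2bc·covariance of S and T, with a = -3.92, b = 1.4, c = 1.67.
= 291.9616 + 102.508 + 86.4559 + 98.784 + 235.6704 + (-18.704)
= 796.6759.

variance of A = 796.6759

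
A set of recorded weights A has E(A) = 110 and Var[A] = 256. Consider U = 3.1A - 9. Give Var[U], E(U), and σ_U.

U = 3.1A - 9 is linear with a = 3.1, b = -9.
Var[U] = a²·Var[A] = 3.1²·256 = 2460.16 (the additive constant -9 does not affect variance).
E(U) = a·E(A) + b = 3.1·110 + (-9) = 332.
σ_A = √256 = 16.
σ_U = |a|·σ_A = |3.1|·16 = 49.6.

Var[U] = 2460.16, E(U) = 332, σ_U = 49.6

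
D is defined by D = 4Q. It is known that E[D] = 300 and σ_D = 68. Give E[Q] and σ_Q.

E[Q] = 75, σ_Q = 17

From D = 4Q: E[D] = a·E[Q] + b, so E[Q] = (E[D] − b)/a = (300 − 0)/4 = 75.
σ_D = |a|·σ_Q, so σ_Q = 68/|4| = 17.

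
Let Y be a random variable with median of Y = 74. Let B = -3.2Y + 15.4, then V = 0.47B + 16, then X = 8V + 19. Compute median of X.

median of B = (-3.2)·74 + 15.4 = -221.4.
median of V = 0.47·(-221.4) + 16 = -88.058.
median of X = 8·(-88.058) + 19 = -685.464.

median of X = -685.464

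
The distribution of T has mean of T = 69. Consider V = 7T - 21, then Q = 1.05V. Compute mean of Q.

mean of Q = 485.1

mean of V = 7·69 + (-21) = 462.
mean of Q = 1.05·462 = 485.1.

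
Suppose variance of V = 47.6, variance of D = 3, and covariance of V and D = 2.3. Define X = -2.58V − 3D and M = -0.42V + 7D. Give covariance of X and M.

covariance of X and M = -50.06064

By bilinearity, covariance of X and M = ac·variance of V + bd·variance of D + (ad+bc)·covariance of V and D, with a=-2.58, b=-3, c=-0.42, d=7.
ac·variance of V = (-2.58)·(-0.42)·47.6 = 51.57936
bd·variance of D = (-3)·7·3 = -63
(ad+bc)·covariance of V and D = (-16.8)·2.3 = -38.64
covariance of X and M = 51.57936 + (-63) + (-38.64) = -50.06064.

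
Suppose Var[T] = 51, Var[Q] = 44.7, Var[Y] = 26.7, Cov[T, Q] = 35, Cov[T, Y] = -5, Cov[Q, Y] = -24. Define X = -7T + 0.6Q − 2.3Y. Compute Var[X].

Var[X] = a²·Var[T] + b²·Var[Q] + c²·Var[Y] + 2ab·Cov[T, Q] + 2ac·Cov[T, Y] + 2bc·Cov[Q, Y], with a = -7, b = 0.6, c = -2.3.
= 2499 + 16.092 + 141.243 + (-294) + (-161) + 66.24
= 2267.575.

Var[X] = 2267.575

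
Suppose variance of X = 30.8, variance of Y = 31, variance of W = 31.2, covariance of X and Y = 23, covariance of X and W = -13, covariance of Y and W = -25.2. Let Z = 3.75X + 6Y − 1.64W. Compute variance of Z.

variance of Z = a²·variance of X + b²·variance of Y + c²·variance of W + 2ab·covariance of X and Y + 2ac·covariance of X and W + 2bc·covariance of Y and W, with a = 3.75, b = 6, c = -1.64.
= 433.125 + 1116 + 83.91552 + 1035 + 159.9 + 495.936
= 3323.87652.

variance of Z = 3323.87652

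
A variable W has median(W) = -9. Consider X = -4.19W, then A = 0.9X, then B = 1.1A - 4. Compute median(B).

median(X) = (-4.19)·(-9) = 37.71.
median(A) = 0.9·37.71 = 33.939.
median(B) = 1.1·33.939 + (-4) = 33.3329.

median(B) = 33.3329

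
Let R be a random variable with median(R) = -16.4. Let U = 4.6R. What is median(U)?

median(U) = -75.44

A linear map preserves order up to sign, so median(U) = a·median(R) + b = 4.6·(-16.4) = -75.44.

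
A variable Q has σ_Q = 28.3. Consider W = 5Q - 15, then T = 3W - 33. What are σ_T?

σ_T = 424.5

σ_W = |5|·28.3 = 141.5.
σ_T = |3|·141.5 = 424.5.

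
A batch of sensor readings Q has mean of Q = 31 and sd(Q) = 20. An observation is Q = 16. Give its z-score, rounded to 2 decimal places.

z = -0.75

z = (Q − mean of Q) / sd(Q) = (16 − 31) / 20 = -0.75.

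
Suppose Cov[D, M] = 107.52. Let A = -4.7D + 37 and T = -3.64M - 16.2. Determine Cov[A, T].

Cov[A, T] = a·c·Cov[D, M] = (-4.7)·(-3.64)·107.52 = 1839.45216. Additive constants drop out.

Cov[A, T] = 1839.45216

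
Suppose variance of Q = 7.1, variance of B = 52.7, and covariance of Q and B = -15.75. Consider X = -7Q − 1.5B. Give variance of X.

variance of X = 135.725

variance of X = a²·variance of Q + b²·variance of B + 2ab·covariance of Q and B with a = -7, b = -1.5.
= (-7)²·7.1 + (-1.5)²·52.7 + 2·(-7)·(-1.5)·(-15.75)
= 347.9 + 118.575 + (-330.75) = 135.725.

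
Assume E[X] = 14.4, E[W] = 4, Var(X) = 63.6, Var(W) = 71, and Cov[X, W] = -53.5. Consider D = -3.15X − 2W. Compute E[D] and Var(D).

E[D] = (-3.15)·E[X] + (-2)·E[W] = (-3.15)·14.4 + (-2)·4 = -53.36.
Var(D) = a²·Var(X) + b²·Var(W) + 2ab·Cov[X, W] with a = -3.15, b = -2.
= (-3.15)²·63.6 + (-2)²·71 + 2·(-3.15)·(-2)·(-53.5)
= 631.071 + 284 + (-674.1) = 240.971.

E[D] = -53.36, Var(D) = 240.971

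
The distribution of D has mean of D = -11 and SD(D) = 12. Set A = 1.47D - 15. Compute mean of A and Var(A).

A = 1.47D - 15 is linear with a = 1.47, b = -15.
mean of A = a·mean of D + b = 1.47·(-11) + (-15) = -31.17.
Var(D) = 12² = 144.
Var(A) = a²·Var(D) = 1.47²·144 = 311.1696 (the additive constant -15 does not affect variance).

mean of A = -31.17, Var(A) = 311.1696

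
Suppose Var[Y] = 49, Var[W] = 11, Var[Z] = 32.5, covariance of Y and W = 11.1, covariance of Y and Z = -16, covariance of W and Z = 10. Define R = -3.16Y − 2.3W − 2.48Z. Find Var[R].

Var[R] = 772.0244

Var[R] = a²·Var[Y] + b²·Var[W] + c²·Var[Z] + 2ab·covariance of Y and W + 2ac·covariance of Y and Z + 2bc·covariance of W and Z, with a = -3.16, b = -2.3, c = -2.48.
= 489.2944 + 58.19 + 199.888 + 161.3496 + (-250.7776) + 114.08
= 772.0244.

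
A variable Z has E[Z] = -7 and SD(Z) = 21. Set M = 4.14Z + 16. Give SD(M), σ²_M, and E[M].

SD(M) = 86.94, σ²_M = 7558.5636, E[M] = -12.98

M = 4.14Z + 16 is linear with a = 4.14, b = 16.
SD(M) = |a|·SD(Z) = |4.14|·21 = 86.94.
σ²_Z = 21² = 441.
σ²_M = a²·σ²_Z = 4.14²·441 = 7558.5636 (the additive constant 16 does not affect variance).
E[M] = a·E[Z] + b = 4.14·(-7) + 16 = -12.98.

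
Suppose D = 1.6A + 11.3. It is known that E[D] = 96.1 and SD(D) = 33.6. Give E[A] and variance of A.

From D = 1.6A + 11.3: E[D] = a·E[A] + b, so E[A] = (E[D] − b)/a = (96.1 − 11.3)/1.6 = 53.
variance of D = 33.6² = 1128.96.
variance of D = a²·variance of A, so variance of A = 1128.96/1.6² = 441.

E[A] = 53, variance of A = 441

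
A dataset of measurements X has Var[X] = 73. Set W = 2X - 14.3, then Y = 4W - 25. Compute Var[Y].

Var[Y] = 4672

Var[W] = 2²·73 = 292.
Var[Y] = 4²·292 = 4672.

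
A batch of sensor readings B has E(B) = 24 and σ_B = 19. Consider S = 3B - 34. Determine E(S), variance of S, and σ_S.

S = 3B - 34 is linear with a = 3, b = -34.
E(S) = a·E(B) + b = 3·24 + (-34) = 38.
variance of B = 19² = 361.
variance of S = a²·variance of B = 3²·361 = 3249 (the additive constant -34 does not affect variance).
σ_S = |a|·σ_B = |3|·19 = 57.

E(S) = 38, variance of S = 3249, σ_S = 57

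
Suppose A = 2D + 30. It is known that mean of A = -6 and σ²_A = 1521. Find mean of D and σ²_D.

mean of D = -18, σ²_D = 380.25

From A = 2D + 30: mean of A = a·mean of D + b, so mean of D = (mean of A − b)/a = (-6 − 30)/2 = -18.
σ²_A = a²·σ²_D, so σ²_D = 1521/2² = 380.25.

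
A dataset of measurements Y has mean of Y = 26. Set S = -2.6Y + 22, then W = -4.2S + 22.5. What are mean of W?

mean of S = (-2.6)·26 + 22 = -45.6.
mean of W = (-4.2)·(-45.6) + 22.5 = 214.02.

mean of W = 214.02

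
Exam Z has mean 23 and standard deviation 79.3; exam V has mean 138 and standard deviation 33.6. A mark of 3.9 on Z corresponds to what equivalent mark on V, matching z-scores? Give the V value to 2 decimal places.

z = (3.9 − 23)/79.3 ≈ -0.2409.
V = 138 + z·33.6 = 138 + (3.9 − 23)·33.6/79.3 ≈ 129.91.

V = 129.91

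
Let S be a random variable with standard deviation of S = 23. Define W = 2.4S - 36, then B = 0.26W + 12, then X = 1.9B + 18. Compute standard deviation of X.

standard deviation of X = 27.2688

standard deviation of W = |2.4|·23 = 55.2.
standard deviation of B = |0.26|·55.2 = 14.352.
standard deviation of X = |1.9|·14.352 = 27.2688.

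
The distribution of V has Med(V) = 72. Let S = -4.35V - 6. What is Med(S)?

A linear map preserves order up to sign, so Med(S) = a·Med(V) + b = (-4.35)·72 + (-6) = -319.2.

Med(S) = -319.2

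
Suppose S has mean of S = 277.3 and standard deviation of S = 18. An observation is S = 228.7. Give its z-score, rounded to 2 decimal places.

z = -2.70

z = (S − mean of S) / standard deviation of S = (228.7 − 277.3) / 18 = -2.70.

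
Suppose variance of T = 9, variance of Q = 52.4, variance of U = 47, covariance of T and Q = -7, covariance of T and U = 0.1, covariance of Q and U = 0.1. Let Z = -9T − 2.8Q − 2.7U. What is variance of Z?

variance of Z = a²·variance of T + b²·variance of Q + c²·variance of U + 2ab·covariance of T and Q + 2ac·covariance of T and U + 2bc·covariance of Q and U, with a = -9, b = -2.8, c = -2.7.
= 729 + 410.816 + 342.63 + (-352.8) + 4.86 + 1.512
= 1136.018.

variance of Z = 1136.018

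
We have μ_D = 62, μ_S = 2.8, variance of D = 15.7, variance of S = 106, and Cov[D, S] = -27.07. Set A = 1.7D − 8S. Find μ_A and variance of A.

μ_A = 1.7·μ_D + (-8)·μ_S = 1.7·62 + (-8)·2.8 = 83.
variance of A = a²·variance of D + b²·variance of S + 2ab·Cov[D, S] with a = 1.7, b = -8.
= 1.7²·15.7 + (-8)²·106 + 2·1.7·(-8)·(-27.07)
= 45.373 + 6784 + 736.304 = 7565.677.

μ_A = 83, variance of A = 7565.677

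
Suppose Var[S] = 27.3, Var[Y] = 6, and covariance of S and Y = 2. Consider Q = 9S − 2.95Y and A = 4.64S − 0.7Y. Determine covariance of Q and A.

By bilinearity, covariance of Q and A = ac·Var[S] + bd·Var[Y] + (ad+bc)·covariance of S and Y, with a=9, b=-2.95, c=4.64, d=-0.7.
ac·Var[S] = 9·4.64·27.3 = 1140.048
bd·Var[Y] = (-2.95)·(-0.7)·6 = 12.39
(ad+bc)·covariance of S and Y = (-19.988)·2 = -39.976
covariance of Q and A = 1140.048 + 12.39 + (-39.976) = 1112.462.

covariance of Q and A = 1112.462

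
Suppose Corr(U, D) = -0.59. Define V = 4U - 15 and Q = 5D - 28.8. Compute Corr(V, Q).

Linear rescalings preserve correlation up to sign; here the slopes 4 and 5 have the same sign, so Corr(V, Q) = Corr(U, D) = -0.59.

Corr(V, Q) = -0.59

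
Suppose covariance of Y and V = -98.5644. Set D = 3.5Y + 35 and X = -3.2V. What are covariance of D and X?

covariance of D and X = 1103.92128

covariance of D and X = a·c·covariance of Y and V = 3.5·(-3.2)·(-98.5644) = 1103.92128. Additive constants drop out.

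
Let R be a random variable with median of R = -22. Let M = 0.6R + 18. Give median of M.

median of M = 4.8

A linear map preserves order up to sign, so median of M = a·median of R + b = 0.6·(-22) + 18 = 4.8.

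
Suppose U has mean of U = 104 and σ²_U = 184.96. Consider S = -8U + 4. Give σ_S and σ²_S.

σ_S = 108.8, σ²_S = 11837.44

S = -8U + 4 is linear with a = -8, b = 4.
σ_U = √184.96 = 13.6.
σ_S = |a|·σ_U = |-8|·13.6 = 108.8.
σ²_S = a²·σ²_U = (-8)²·184.96 = 11837.44 (the additive constant 4 does not affect variance).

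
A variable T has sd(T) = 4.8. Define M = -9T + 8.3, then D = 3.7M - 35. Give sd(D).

sd(M) = |-9|·4.8 = 43.2.
sd(D) = |3.7|·43.2 = 159.84.

sd(D) = 159.84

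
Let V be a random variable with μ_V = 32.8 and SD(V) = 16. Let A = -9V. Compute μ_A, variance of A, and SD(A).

μ_A = -295.2, variance of A = 20736, SD(A) = 144

A = -9V is linear with a = -9, b = 0.
μ_A = a·μ_V + b = (-9)·32.8 = -295.2.
variance of V = 16² = 256.
variance of A = a²·variance of V = (-9)²·256 = 20736.
SD(A) = |a|·SD(V) = |-9|·16 = 144.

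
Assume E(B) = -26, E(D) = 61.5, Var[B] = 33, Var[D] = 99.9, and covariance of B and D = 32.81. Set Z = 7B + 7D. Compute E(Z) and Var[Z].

E(Z) = 248.5, Var[Z] = 9727.48

E(Z) = 7·E(B) + 7·E(D) = 7·(-26) + 7·61.5 = 248.5.
Var[Z] = a²·Var[B] + b²·Var[D] + 2ab·covariance of B and D with a = 7, b = 7.
= 7²·33 + 7²·99.9 + 2·7·7·32.81
= 1617 + 4895.1 + 3215.38 = 9727.48.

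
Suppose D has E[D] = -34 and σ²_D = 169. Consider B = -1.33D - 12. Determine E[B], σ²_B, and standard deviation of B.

E[B] = 33.22, σ²_B = 298.9441, standard deviation of B = 17.29

B = -1.33D - 12 is linear with a = -1.33, b = -12.
E[B] = a·E[D] + b = (-1.33)·(-34) + (-12) = 33.22.
σ²_B = a²·σ²_D = (-1.33)²·169 = 298.9441 (the additive constant -12 does not affect variance).
standard deviation of D = √169 = 13.
standard deviation of B = |a|·standard deviation of D = |-1.33|·13 = 17.29.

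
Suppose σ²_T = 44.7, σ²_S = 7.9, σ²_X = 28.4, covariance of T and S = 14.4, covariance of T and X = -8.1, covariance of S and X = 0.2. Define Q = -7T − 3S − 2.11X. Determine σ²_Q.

σ²_Q = 2755.89764

σ²_Q = a²·σ²_T + b²·σ²_S + c²·σ²_X + 2ab·covariance of T and S + 2ac·covariance of T and X + 2bc·covariance of S and X, with a = -7, b = -3, c = -2.11.
= 2190.3 + 71.1 + 126.43964 + 604.8 + (-239.274) + 2.532
= 2755.89764.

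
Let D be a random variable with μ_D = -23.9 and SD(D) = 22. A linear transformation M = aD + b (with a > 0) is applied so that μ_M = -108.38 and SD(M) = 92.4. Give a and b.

SD(M) = a·SD(D) (a > 0), so a = 92.4/22 = 4.2.
μ_M = a·μ_D + b, so b = -108.38 − 4.2·(-23.9) = -8.

a = 4.2, b = -8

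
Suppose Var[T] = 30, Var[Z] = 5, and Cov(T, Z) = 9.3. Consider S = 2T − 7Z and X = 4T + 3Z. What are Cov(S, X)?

Cov(S, X) = -69.6

By bilinearity, Cov(S, X) = ac·Var[T] + bd·Var[Z] + (ad+bc)·Cov(T, Z), with a=2, b=-7, c=4, d=3.
ac·Var[T] = 2·4·30 = 240
bd·Var[Z] = (-7)·3·5 = -105
(ad+bc)·Cov(T, Z) = (-22)·9.3 = -204.6
Cov(S, X) = 240 + (-105) + (-204.6) = -69.6.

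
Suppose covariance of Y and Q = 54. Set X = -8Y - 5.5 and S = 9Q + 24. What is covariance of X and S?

covariance of X and S = -3888

covariance of X and S = a·c·covariance of Y and Q = (-8)·9·54 = -3888. Additive constants drop out.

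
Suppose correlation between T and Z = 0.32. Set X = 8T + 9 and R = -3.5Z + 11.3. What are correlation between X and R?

correlation between X and R = -0.32

Linear rescalings preserve |correlation|; the slopes 8 and -3.5 have opposite signs, so the correlation flips sign: correlation between X and R = −correlation between T and Z = -0.32.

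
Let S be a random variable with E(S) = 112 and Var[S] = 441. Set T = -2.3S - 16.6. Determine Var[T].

T = -2.3S - 16.6 is linear with a = -2.3, b = -16.6.
Var[T] = a²·Var[S] = (-2.3)²·441 = 2332.89 (the additive constant -16.6 does not affect variance).

Var[T] = 2332.89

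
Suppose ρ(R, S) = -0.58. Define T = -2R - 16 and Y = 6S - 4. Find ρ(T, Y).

Linear rescalings preserve |correlation|; the slopes -2 and 6 have opposite signs, so the correlation flips sign: ρ(T, Y) = −ρ(R, S) = 0.58.

ρ(T, Y) = 0.58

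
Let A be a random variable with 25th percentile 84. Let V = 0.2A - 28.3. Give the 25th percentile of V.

Since a = 0.2 > 0 the transformation is increasing, so the 25th percentile of V = a·(P_{25} of A) + b = 0.2·84 + (-28.3) = -11.5.

25th percentile of V = -11.5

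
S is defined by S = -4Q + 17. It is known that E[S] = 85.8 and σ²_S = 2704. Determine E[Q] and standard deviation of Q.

E[Q] = -17.2, standard deviation of Q = 13

From S = -4Q + 17: E[S] = a·E[Q] + b, so E[Q] = (E[S] − b)/a = (85.8 − 17)/(-4) = -17.2.
standard deviation of S = √2704 = 52.
standard deviation of S = |a|·standard deviation of Q, so standard deviation of Q = 52/|-4| = 13.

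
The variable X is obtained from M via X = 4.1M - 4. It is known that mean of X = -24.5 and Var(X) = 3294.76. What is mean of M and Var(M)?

mean of M = -5, Var(M) = 196

From X = 4.1M - 4: mean of X = a·mean of M + b, so mean of M = (mean of X − b)/a = (-24.5 − (-4))/4.1 = -5.
Var(X) = a²·Var(M), so Var(M) = 3294.76/4.1² = 196.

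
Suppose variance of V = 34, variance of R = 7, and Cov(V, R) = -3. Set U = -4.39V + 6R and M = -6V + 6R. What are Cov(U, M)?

Cov(U, M) = 1334.58

By bilinearity, Cov(U, M) = ac·variance of V + bd·variance of R + (ad+bc)·Cov(V, R), with a=-4.39, b=6, c=-6, d=6.
ac·variance of V = (-4.39)·(-6)·34 = 895.56
bd·variance of R = 6·6·7 = 252
(ad+bc)·Cov(V, R) = (-62.34)·(-3) = 187.02
Cov(U, M) = 895.56 + 252 + 187.02 = 1334.58.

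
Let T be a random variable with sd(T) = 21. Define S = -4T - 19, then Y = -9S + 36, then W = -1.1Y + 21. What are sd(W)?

sd(W) = 831.6

sd(S) = |-4|·21 = 84.
sd(Y) = |-9|·84 = 756.
sd(W) = |-1.1|·756 = 831.6.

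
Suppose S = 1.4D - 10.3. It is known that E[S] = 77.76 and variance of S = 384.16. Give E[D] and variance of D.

From S = 1.4D - 10.3: E[S] = a·E[D] + b, so E[D] = (E[S] − b)/a = (77.76 − (-10.3))/1.4 = 62.9.
variance of S = a²·variance of D, so variance of D = 384.16/1.4² = 196.

E[D] = 62.9, variance of D = 196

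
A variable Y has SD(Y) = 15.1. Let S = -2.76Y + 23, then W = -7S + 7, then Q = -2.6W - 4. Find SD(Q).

SD(S) = |-2.76|·15.1 = 41.676.
SD(W) = |-7|·41.676 = 291.732.
SD(Q) = |-2.6|·291.732 = 758.5032.

SD(Q) = 758.5032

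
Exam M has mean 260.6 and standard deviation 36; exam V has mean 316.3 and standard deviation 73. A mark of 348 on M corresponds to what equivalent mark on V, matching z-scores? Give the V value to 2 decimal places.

V = 493.53

z = (348 − 260.6)/36 ≈ 2.4278.
V = 316.3 + z·73 = 316.3 + (348 − 260.6)·73/36 ≈ 493.53.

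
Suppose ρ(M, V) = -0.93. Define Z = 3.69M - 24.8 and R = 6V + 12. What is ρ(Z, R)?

Linear rescalings preserve correlation up to sign; here the slopes 3.69 and 6 have the same sign, so ρ(Z, R) = ρ(M, V) = -0.93.

ρ(Z, R) = -0.93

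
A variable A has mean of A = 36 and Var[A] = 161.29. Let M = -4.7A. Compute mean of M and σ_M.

mean of M = -169.2, σ_M = 59.69

M = -4.7A is linear with a = -4.7, b = 0.
mean of M = a·mean of A + b = (-4.7)·36 = -169.2.
σ_A = √161.29 = 12.7.
σ_M = |a|·σ_A = |-4.7|·12.7 = 59.69.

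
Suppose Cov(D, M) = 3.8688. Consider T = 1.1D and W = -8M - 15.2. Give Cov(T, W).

Cov(T, W) = -34.04544

Cov(T, W) = a·c·Cov(D, M) = 1.1·(-8)·3.8688 = -34.04544. Additive constants drop out.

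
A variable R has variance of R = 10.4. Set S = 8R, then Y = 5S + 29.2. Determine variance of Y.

variance of S = 8²·10.4 = 665.6.
variance of Y = 5²·665.6 = 16640.

variance of Y = 16640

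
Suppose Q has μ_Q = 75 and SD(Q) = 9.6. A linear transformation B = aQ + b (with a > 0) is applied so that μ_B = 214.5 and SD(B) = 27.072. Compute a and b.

a = 2.82, b = 3

SD(B) = a·SD(Q) (a > 0), so a = 27.072/9.6 = 2.82.
μ_B = a·μ_Q + b, so b = 214.5 − 2.82·75 = 3.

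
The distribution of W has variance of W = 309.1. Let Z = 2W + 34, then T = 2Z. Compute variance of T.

variance of Z = 2²·309.1 = 1236.4.
variance of T = 2²·1236.4 = 4945.6.

variance of T = 4945.6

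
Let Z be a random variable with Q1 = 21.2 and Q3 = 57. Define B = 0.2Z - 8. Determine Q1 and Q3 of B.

Q1(B) = -3.76, Q3(B) = 3.4

a = 0.2 > 0: Q1(B) = a·Q1(Z)+b = -3.76, Q3(B) = a·Q3(Z)+b = 3.4.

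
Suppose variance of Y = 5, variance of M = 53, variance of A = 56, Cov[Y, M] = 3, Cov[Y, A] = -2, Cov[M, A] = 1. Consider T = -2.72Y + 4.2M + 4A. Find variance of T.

variance of T = 1876.488

variance of T = a²·variance of Y + b²·variance of M + c²·variance of A + 2ab·Cov[Y, M] + 2ac·Cov[Y, A] + 2bc·Cov[M, A], with a = -2.72, b = 4.2, c = 4.
= 36.992 + 934.92 + 896 + (-68.544) + 43.52 + 33.6
= 1876.488.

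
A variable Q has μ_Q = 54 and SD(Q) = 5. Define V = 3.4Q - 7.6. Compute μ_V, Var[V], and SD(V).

V = 3.4Q - 7.6 is linear with a = 3.4, b = -7.6.
μ_V = a·μ_Q + b = 3.4·54 + (-7.6) = 176.
Var[Q] = 5² = 25.
Var[V] = a²·Var[Q] = 3.4²·25 = 289 (the additive constant -7.6 does not affect variance).
SD(V) = |a|·SD(Q) = |3.4|·5 = 17.

μ_V = 176, Var[V] = 289, SD(V) = 17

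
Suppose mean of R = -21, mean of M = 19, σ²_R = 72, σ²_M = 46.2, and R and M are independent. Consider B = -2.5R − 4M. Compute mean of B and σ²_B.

mean of B = (-2.5)·mean of R + (-4)·mean of M = (-2.5)·(-21) + (-4)·19 = -23.5.
σ²_B = a²·σ²_R + b²·σ²_M + 2ab·covariance of R and M with a = -2.5, b = -4.
Independence gives covariance of R and M = 0.
= (-2.5)²·72 + (-4)²·46.2 + 2·(-2.5)·(-4)·0
= 450 + 739.2 + 0 = 1189.2.

mean of B = -23.5, σ²_B = 1189.2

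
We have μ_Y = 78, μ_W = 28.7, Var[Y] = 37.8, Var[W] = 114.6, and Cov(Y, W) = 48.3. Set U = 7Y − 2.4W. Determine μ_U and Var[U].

μ_U = 477.12, Var[U] = 889.416

μ_U = 7·μ_Y + (-2.4)·μ_W = 7·78 + (-2.4)·28.7 = 477.12.
Var[U] = a²·Var[Y] + b²·Var[W] + 2ab·Cov(Y, W) with a = 7, b = -2.4.
= 7²·37.8 + (-2.4)²·114.6 + 2·7·(-2.4)·48.3
= 1852.2 + 660.096 + (-1622.88) = 889.416.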